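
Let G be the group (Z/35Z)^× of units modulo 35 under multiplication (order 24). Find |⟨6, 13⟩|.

|⟨6⟩| = 2 and |⟨13⟩| = 4, so |H| is a multiple of lcm(2, 4) = 4 and divides |G| = 24.
Closing under the operation: H = {1, 6, 8, 13, 22, 27, 29, 34}, so |H| = 8.

8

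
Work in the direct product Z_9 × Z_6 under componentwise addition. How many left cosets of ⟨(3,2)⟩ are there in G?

|⟨(3,2)⟩| = 3 and |G| = 54.
By Lagrange, [G : H] = |G|/|H| = 54/3 = 18.

18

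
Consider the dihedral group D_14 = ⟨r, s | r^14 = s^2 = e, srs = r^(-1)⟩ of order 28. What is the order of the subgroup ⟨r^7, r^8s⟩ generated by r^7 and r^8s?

|⟨r^7⟩| = 2 and |⟨r^8s⟩| = 2, so |H| is a multiple of lcm(2, 2) = 2 and divides |G| = 28.
Closing under the operation: H = {e, r^7, rs, r^8s}, so |H| = 4.

4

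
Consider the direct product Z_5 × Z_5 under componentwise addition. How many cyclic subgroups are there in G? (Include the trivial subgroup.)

7

Group the elements of G by the cyclic subgroup they generate; each cyclic subgroup of order d accounts for φ(d) elements.
Cyclic subgroups by order — order 1: 1; order 5: 6.
Total: 7.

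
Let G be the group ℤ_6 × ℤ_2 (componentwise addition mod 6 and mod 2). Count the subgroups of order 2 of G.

|G| = 12 and 2 | 12, so subgroups of order 2 are possible by Lagrange.
The subgroups of order 2 are: {(0,0), (0,1)}; {(0,0), (3,0)}; {(0,0), (3,1)}.
So G has 3 subgroups of order 2.

3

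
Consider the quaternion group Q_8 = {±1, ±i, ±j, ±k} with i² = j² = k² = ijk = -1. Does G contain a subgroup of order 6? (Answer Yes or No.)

6 does not divide |G| = 8, so by Lagrange no subgroup of order 6 exists.

No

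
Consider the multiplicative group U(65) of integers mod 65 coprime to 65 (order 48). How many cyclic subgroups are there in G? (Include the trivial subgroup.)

20

A cyclic subgroup of order d is generated by each of its φ(d) elements of order d, so the cyclic subgroups of order d number (#elements of order d)/φ(d).
Cyclic subgroups by order — order 1: 1; order 2: 3; order 3: 1; order 4: 6; order 6: 3; order 12: 6.
Total: 20.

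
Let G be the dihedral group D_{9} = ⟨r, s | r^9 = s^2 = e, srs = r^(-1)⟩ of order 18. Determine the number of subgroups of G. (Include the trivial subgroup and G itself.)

16

|G| = 18, so by Lagrange every subgroup order divides 18. Divisors: 1, 2, 3, 6, 9, 18.
Subgroups by order — order 1: 1; order 2: 9; order 3: 1; order 6: 3; order 9: 1; order 18: 1.
Total: 1 + 9 + 1 + 3 + 1 + 1 = 16.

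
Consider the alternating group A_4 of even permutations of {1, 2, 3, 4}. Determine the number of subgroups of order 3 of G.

4

|G| = 12 and 3 | 12, so subgroups of order 3 are possible by Lagrange.
The subgroups of order 3 are: {e, (1 2 3), (1 3 2)}; {e, (1 2 4), (1 4 2)}; {e, (1 3 4), (1 4 3)}; {e, (2 3 4), (2 4 3)}.
So G has 4 subgroups of order 3.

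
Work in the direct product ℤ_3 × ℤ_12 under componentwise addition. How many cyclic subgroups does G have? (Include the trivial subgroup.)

15

A cyclic subgroup of order d is generated by each of its φ(d) elements of order d, so the cyclic subgroups of order d number (#elements of order d)/φ(d).
Cyclic subgroups by order — order 1: 1; order 2: 1; order 3: 4; order 4: 1; order 6: 4; order 12: 4.
Total: 15.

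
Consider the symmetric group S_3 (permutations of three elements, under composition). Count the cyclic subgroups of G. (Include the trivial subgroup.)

A cyclic subgroup of order d is generated by each of its φ(d) elements of order d, so the cyclic subgroups of order d number (#elements of order d)/φ(d).
Cyclic subgroups by order — order 1: 1; order 2: 3; order 3: 1.
Total: 5.

5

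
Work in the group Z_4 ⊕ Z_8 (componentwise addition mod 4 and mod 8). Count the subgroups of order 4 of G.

7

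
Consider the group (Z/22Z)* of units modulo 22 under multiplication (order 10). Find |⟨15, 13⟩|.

10

|⟨15⟩| = 5 and |⟨13⟩| = 10, so |H| is a multiple of lcm(5, 10) = 10 and divides |G| = 10.
Closing {15, 13} under the group operation gives all of G, so |H| = 10.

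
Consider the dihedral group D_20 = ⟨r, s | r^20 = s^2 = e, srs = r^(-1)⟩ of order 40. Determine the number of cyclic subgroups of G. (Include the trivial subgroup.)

A cyclic subgroup of order d is generated by each of its φ(d) elements of order d, so the cyclic subgroups of order d number (#elements of order d)/φ(d).
Cyclic subgroups by order — order 1: 1; order 2: 21; order 4: 1; order 5: 1; order 10: 1; order 20: 1.
Total: 26.

26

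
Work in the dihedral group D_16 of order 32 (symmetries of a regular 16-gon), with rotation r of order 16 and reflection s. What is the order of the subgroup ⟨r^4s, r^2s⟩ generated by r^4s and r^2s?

16

|⟨r^4s⟩| = 2 and |⟨r^2s⟩| = 2, so |H| is a multiple of lcm(2, 2) = 2 and divides |G| = 32.
Closing under the operation: H = {e, r^2, r^4, r^6, r^8, r^10, r^12, r^14, s, r^2s, r^4s, r^6s, r^8s, r^10s, r^12s, r^14s}, so |H| = 16.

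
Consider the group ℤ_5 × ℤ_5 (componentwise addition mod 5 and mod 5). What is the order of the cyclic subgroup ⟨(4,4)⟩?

5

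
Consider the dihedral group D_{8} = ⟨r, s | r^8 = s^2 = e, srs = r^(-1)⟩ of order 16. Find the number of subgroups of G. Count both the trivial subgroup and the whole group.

|G| = 16, so by Lagrange every subgroup order divides 16. Divisors: 1, 2, 4, 8, 16.
Subgroups by order — order 1: 1; order 2: 9; order 4: 5; order 8: 3; order 16: 1.
Total: 1 + 9 + 5 + 3 + 1 = 19.

19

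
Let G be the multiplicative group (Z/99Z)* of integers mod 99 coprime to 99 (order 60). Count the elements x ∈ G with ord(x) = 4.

No element of G has order 4 (even though 4 | 60).

0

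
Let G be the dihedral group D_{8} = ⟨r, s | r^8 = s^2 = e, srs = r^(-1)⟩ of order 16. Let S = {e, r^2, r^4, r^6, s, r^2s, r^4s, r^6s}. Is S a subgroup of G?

Yes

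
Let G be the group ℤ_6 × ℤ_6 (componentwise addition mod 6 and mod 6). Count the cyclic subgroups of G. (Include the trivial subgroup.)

Each element a generates a cyclic subgroup ⟨a⟩; distinct elements may generate the same one (a cyclic group of order d has φ(d) generators).
Cyclic subgroups by order — order 1: 1; order 2: 3; order 3: 4; order 6: 12.
Total: 20.

20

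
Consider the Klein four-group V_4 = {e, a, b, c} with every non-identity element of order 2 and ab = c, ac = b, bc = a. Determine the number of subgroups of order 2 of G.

3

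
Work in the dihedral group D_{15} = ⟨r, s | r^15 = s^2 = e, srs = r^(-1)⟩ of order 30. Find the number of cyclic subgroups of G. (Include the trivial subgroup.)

19

A cyclic subgroup of order d is generated by each of its φ(d) elements of order d, so the cyclic subgroups of order d number (#elements of order d)/φ(d).
Cyclic subgroups by order — order 1: 1; order 2: 15; order 3: 1; order 5: 1; order 15: 1.
Total: 19.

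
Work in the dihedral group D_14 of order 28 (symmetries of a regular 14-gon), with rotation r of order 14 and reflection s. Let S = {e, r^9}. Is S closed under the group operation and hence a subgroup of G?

No

r^9 ∈ S but its inverse r^5 ∉ S, so S is not a subgroup.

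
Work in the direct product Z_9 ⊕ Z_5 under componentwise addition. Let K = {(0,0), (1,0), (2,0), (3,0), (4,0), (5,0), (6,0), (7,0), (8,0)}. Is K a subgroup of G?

Yes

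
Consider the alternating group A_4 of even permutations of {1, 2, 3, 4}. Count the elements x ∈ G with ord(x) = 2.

3

The elements of order 2 are: (1 2)(3 4), (1 3)(2 4), (1 4)(2 3).
That's 3.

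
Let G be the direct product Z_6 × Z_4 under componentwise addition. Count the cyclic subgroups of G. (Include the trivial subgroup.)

12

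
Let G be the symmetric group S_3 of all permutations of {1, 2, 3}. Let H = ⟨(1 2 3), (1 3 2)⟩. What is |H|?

3

|⟨(1 2 3)⟩| = 3 and |⟨(1 3 2)⟩| = 3, so |H| is a multiple of lcm(3, 3) = 3 and divides |G| = 6.
Closing under the operation: H = {e, (1 2 3), (1 3 2)}, so |H| = 3.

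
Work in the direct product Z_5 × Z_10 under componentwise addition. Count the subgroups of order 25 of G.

1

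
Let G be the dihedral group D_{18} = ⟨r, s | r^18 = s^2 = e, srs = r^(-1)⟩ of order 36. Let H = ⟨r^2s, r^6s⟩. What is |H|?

18

|⟨r^2s⟩| = 2 and |⟨r^6s⟩| = 2, so |H| is a multiple of lcm(2, 2) = 2 and divides |G| = 36.
Closing under the operation: H = {e, r^2, r^4, r^6, r^8, r^10, r^12, r^14, r^16, s, r^2s, r^4s, r^6s, r^8s, r^10s, r^12s, r^14s, r^16s}, so |H| = 18.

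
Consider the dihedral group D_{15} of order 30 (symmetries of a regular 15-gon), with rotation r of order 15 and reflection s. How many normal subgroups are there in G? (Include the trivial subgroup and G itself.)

5

G has 28 subgroups. Checking conjugation-invariance by order — order 1: 1/1 normal; order 2: 0/15 normal; order 3: 1/1 normal; order 5: 1/1 normal; order 6: 0/5 normal; order 10: 0/3 normal; order 15: 1/1 normal; order 30: 1/1 normal.
Total normal subgroups: 5.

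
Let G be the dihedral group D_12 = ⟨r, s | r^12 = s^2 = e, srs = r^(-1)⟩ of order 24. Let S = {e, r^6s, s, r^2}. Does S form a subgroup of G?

No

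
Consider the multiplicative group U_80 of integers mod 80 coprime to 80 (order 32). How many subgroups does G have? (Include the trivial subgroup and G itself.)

|G| = 32, so by Lagrange every subgroup order divides 32. Divisors: 1, 2, 4, 8, 16, 32.
Subgroups by order — order 1: 1; order 2: 7; order 4: 19; order 8: 19; order 16: 7; order 32: 1.
Total: 1 + 7 + 19 + 19 + 7 + 1 = 54.

54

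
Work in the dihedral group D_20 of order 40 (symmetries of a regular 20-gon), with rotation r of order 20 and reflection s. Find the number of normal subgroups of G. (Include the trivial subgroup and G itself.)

G has 48 subgroups. Checking conjugation-invariance by order — order 1: 1/1 normal; order 2: 1/21 normal; order 4: 1/11 normal; order 5: 1/1 normal; order 8: 0/5 normal; order 10: 1/5 normal; order 20: 3/3 normal; order 40: 1/1 normal.
Total normal subgroups: 9.

9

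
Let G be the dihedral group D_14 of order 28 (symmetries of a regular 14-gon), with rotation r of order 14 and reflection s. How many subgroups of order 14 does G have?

|G| = 28 and 14 | 28, so subgroups of order 14 are possible by Lagrange.
The subgroups of order 14 are: {e, r, r^2, r^3, r^4, r^5, r^6, r^7, r^8, r^9, r^10, r^11, r^12, r^13}; {e, r^2, r^4, r^6, r^8, r^10, r^12, s, r^2s, r^4s, r^6s, r^8s, r^10s, r^12s}; {e, r^2, r^4, r^6, r^8, r^10, r^12, rs, r^3s, r^5s, r^7s, r^9s, r^11s, r^13s}.
So G has 3 subgroups of order 14.

3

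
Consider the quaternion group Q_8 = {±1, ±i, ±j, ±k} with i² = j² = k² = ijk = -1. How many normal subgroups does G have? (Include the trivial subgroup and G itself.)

G has 6 subgroups. Checking conjugation-invariance by order — order 1: 1/1 normal; order 2: 1/1 normal; order 4: 3/3 normal; order 8: 1/1 normal.
Total normal subgroups: 6.

6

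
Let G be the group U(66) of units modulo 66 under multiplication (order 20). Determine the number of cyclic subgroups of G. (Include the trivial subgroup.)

8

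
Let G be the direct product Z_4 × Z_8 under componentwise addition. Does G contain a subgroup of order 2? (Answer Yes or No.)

2 | 32. A subgroup of order 2 is {(0,0), (0,4)}.

Yes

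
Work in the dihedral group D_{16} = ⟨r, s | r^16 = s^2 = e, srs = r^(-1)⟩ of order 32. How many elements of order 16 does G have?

8

The elements of order 16 are: r, r^3, r^5, r^7, r^9, r^11, r^13, r^15.
That's 8.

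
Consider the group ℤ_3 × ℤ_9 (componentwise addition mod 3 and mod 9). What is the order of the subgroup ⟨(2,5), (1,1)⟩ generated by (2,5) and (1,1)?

9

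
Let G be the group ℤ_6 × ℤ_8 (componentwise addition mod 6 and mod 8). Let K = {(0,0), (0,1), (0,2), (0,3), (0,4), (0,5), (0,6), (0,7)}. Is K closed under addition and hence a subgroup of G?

Yes

|K| = 8 divides |G| = 48, consistent with Lagrange.
K contains the identity, every element's inverse is in K, and K is closed under +: it is a subgroup.
In fact K = ⟨(0,1)⟩.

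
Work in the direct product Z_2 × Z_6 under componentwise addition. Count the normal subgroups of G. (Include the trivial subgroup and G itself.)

10

G is abelian, so every subgroup is normal.
G has 10 subgroups in total, hence 10 normal subgroups.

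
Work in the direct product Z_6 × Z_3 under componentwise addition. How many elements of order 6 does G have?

An element (a,b) has order lcm(ord(a), ord(b)); count pairs with lcm equal to 6.
Enumerating gives 8 such elements.

8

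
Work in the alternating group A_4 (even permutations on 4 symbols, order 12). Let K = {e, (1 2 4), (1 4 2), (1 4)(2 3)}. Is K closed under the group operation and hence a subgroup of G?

No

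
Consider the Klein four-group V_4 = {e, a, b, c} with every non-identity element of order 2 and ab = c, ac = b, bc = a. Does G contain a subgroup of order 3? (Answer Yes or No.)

No

3 does not divide |G| = 4, so by Lagrange no subgroup of order 3 exists.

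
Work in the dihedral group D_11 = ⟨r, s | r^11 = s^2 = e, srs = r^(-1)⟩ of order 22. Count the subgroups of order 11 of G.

1

|G| = 22 and 11 | 22, so subgroups of order 11 are possible by Lagrange.
The subgroups of order 11 are: {e, r, r^2, r^3, r^4, r^5, r^6, r^7, r^8, r^9, r^10}.
So G has 1 subgroup of order 11.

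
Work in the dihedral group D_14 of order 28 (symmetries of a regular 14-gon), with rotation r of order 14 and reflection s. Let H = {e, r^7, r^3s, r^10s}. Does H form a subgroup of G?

Yes

|H| = 4 divides |G| = 28, consistent with Lagrange.
H contains the identity, every element's inverse is in H, and H is closed under ·: it is a subgroup.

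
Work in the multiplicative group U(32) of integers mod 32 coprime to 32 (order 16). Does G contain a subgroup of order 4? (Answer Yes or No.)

Yes

4 | 16. A subgroup of order 4 is {1, 15, 17, 31}.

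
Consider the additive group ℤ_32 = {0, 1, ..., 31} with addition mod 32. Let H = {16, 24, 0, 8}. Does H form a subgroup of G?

|H| = 4 divides |G| = 32, consistent with Lagrange.
H contains the identity, every element's inverse is in H, and H is closed under +: it is a subgroup.
In fact H = ⟨8⟩.

Yes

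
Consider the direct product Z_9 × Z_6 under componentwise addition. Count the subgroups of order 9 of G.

4

|G| = 54 and 9 | 54, so subgroups of order 9 are possible by Lagrange.
The subgroups of order 9 are: {(0,0), (0,2), (0,4), (3,0), (3,2), (3,4), (6,0), (6,2), (6,4)}; {(0,0), (1,0), (2,0), (3,0), (4,0), (5,0), (6,0), (7,0), (8,0)}; {(0,0), (1,2), (2,4), (3,0), (4,2), (5,4), (6,0), (7,2), (8,4)}; {(0,0), (1,4), (2,2), (3,0), (4,4), (5,2), (6,0), (7,4), (8,2)}.
So G has 4 subgroups of order 9.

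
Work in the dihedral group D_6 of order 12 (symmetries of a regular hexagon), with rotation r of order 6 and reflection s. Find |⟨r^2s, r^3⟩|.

|⟨r^2s⟩| = 2 and |⟨r^3⟩| = 2, so |H| is a multiple of lcm(2, 2) = 2 and divides |G| = 12.
Closing under the operation: H = {e, r^3, r^2s, r^5s}, so |H| = 4.

4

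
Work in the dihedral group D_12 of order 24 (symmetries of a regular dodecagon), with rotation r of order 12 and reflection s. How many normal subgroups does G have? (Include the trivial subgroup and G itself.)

9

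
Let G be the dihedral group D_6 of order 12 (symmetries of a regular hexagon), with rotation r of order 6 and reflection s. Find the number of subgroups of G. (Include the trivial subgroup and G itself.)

|G| = 12, so by Lagrange every subgroup order divides 12. Divisors: 1, 2, 3, 4, 6, 12.
Subgroups by order — order 1: 1; order 2: 7; order 3: 1; order 4: 3; order 6: 3; order 12: 1.
Total: 1 + 7 + 1 + 3 + 3 + 1 = 16.

16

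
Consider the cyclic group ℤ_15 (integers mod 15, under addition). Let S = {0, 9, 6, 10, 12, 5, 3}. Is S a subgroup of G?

No

|S| = 7 does not divide |G| = 15, so by Lagrange S is not a subgroup.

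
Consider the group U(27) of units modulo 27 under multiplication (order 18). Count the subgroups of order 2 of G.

1

|G| = 18 and 2 | 18, so subgroups of order 2 are possible by Lagrange.
The subgroups of order 2 are: {1, 26}.
So G has 1 subgroup of order 2.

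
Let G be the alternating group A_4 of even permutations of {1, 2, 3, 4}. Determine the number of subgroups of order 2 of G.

|G| = 12 and 2 | 12, so subgroups of order 2 are possible by Lagrange.
The subgroups of order 2 are: {e, (1 2)(3 4)}; {e, (1 3)(2 4)}; {e, (1 4)(2 3)}.
So G has 3 subgroups of order 2.

3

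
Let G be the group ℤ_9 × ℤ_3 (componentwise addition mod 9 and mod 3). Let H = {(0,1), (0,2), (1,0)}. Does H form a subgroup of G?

No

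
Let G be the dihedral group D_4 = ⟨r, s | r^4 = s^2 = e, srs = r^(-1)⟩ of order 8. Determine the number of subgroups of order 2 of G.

5

|G| = 8 and 2 | 8, so subgroups of order 2 are possible by Lagrange.
The subgroups of order 2 are: {e, r^2}; {e, r^2s}; {e, r^3s}; {e, rs}; … (5 in all).
So G has 5 subgroups of order 2.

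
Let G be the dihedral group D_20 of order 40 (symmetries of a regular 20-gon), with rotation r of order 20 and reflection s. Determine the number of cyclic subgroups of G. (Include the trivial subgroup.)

Group the elements of G by the cyclic subgroup they generate; each cyclic subgroup of order d accounts for φ(d) elements.
Cyclic subgroups by order — order 1: 1; order 2: 21; order 4: 1; order 5: 1; order 10: 1; order 20: 1.
Total: 26.

26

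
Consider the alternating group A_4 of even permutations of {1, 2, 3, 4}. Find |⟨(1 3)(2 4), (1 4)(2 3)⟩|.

|⟨(1 3)(2 4)⟩| = 2 and |⟨(1 4)(2 3)⟩| = 2, so |H| is a multiple of lcm(2, 2) = 2 and divides |G| = 12.
Closing under the operation: H = {e, (1 2)(3 4), (1 3)(2 4), (1 4)(2 3)}, so |H| = 4.

4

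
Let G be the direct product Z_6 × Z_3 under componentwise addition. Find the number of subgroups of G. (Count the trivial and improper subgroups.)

12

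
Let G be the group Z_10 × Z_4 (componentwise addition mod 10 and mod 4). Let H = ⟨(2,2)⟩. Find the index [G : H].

4

|⟨(2,2)⟩| = 10 and |G| = 40.
By Lagrange, [G : H] = |G|/|H| = 40/10 = 4.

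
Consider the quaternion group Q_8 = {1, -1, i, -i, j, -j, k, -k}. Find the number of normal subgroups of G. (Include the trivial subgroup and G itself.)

G has 6 subgroups. Checking conjugation-invariance by order — order 1: 1/1 normal; order 2: 1/1 normal; order 4: 3/3 normal; order 8: 1/1 normal.
Total normal subgroups: 6.

6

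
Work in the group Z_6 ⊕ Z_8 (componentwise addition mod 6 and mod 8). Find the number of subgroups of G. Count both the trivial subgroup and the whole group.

|G| = 48, so by Lagrange every subgroup order divides 48. Divisors: 1, 2, 3, 4, 6, 8, 12, 16, 24, 48.
Subgroups by order — order 1: 1; order 2: 3; order 3: 1; order 4: 3; order 6: 3; order 8: 3; order 12: 3; order 16: 1; order 24: 3; order 48: 1.
Total: 1 + 3 + 1 + 3 + 3 + 3 + 3 + 1 + 3 + 1 = 22.

22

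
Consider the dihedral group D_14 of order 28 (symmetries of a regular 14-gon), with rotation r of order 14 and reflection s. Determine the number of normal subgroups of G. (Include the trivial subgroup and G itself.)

7

G has 28 subgroups. Checking conjugation-invariance by order — order 1: 1/1 normal; order 2: 1/15 normal; order 4: 0/7 normal; order 7: 1/1 normal; order 14: 3/3 normal; order 28: 1/1 normal.
Total normal subgroups: 7.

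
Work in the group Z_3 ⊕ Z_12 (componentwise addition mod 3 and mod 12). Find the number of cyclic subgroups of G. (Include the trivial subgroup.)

Each element a generates a cyclic subgroup ⟨a⟩; distinct elements may generate the same one (a cyclic group of order d has φ(d) generators).
Cyclic subgroups by order — order 1: 1; order 2: 1; order 3: 4; order 4: 1; order 6: 4; order 12: 4.
Total: 15.

15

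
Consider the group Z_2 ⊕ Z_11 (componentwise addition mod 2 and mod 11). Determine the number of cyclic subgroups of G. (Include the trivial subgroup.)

4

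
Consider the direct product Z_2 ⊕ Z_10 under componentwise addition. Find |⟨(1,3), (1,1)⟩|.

10

|⟨(1,3)⟩| = 10 and |⟨(1,1)⟩| = 10, so |H| is a multiple of lcm(10, 10) = 10 and divides |G| = 20.
Closing under the operation: H = {(0,0), (0,2), (0,4), (0,6), (0,8), (1,1), (1,3), (1,5), (1,7), (1,9)}, so |H| = 10.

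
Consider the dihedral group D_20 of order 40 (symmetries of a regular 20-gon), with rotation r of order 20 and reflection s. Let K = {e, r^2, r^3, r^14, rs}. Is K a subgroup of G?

r^14 ∈ K but its inverse r^6 ∉ K, so K is not a subgroup.

No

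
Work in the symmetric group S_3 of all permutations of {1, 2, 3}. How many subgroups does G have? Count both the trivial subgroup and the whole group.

6

|G| = 6, so by Lagrange every subgroup order divides 6. Divisors: 1, 2, 3, 6.
Subgroups by order — order 1: 1; order 2: 3; order 3: 1; order 6: 1.
Total: 1 + 3 + 1 + 1 = 6.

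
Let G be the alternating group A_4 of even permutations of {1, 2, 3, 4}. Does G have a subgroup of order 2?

Yes

2 | 12. A subgroup of order 2 is {e, (1 2)(3 4)}.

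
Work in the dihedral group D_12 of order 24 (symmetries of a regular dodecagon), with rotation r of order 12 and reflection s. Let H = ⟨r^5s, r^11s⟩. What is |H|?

|⟨r^5s⟩| = 2 and |⟨r^11s⟩| = 2, so |H| is a multiple of lcm(2, 2) = 2 and divides |G| = 24.
Closing under the operation: H = {e, r^6, r^5s, r^11s}, so |H| = 4.

4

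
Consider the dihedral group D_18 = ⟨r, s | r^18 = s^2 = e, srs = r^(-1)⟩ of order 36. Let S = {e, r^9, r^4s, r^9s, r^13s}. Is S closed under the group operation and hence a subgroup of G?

|S| = 5 does not divide |G| = 36, so by Lagrange S is not a subgroup.

No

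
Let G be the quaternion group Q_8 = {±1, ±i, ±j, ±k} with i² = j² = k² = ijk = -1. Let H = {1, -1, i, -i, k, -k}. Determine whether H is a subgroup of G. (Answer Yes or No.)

No

|H| = 6 does not divide |G| = 8, so by Lagrange H is not a subgroup.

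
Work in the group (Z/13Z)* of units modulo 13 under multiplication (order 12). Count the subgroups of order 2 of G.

1

|G| = 12 and 2 | 12, so subgroups of order 2 are possible by Lagrange.
The subgroups of order 2 are: {1, 12}.
So G has 1 subgroup of order 2.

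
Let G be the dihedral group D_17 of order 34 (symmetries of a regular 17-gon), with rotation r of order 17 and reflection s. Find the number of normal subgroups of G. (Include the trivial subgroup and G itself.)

3

G has 20 subgroups. Checking conjugation-invariance by order — order 1: 1/1 normal; order 2: 0/17 normal; order 17: 1/1 normal; order 34: 1/1 normal.
Total normal subgroups: 3.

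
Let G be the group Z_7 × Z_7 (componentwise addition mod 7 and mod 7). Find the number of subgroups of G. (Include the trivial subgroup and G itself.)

|G| = 49, so by Lagrange every subgroup order divides 49. Divisors: 1, 7, 49.
Subgroups by order — order 1: 1; order 7: 8; order 49: 1.
Total: 1 + 8 + 1 = 10.

10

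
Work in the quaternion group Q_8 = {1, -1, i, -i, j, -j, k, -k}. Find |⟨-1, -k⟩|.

4

|⟨-1⟩| = 2 and |⟨-k⟩| = 4, so |H| is a multiple of lcm(2, 4) = 4 and divides |G| = 8.
Closing under the operation: H = {1, -1, k, -k}, so |H| = 4.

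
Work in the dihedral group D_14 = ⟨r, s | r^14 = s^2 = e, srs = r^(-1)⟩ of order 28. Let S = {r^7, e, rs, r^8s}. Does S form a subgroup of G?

Yes

|S| = 4 divides |G| = 28, consistent with Lagrange.
S contains the identity, every element's inverse is in S, and S is closed under ·: it is a subgroup.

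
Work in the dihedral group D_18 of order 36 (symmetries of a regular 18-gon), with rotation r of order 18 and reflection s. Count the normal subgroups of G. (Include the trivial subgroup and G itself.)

G has 45 subgroups. Checking conjugation-invariance by order — order 1: 1/1 normal; order 2: 1/19 normal; order 3: 1/1 normal; order 4: 0/9 normal; order 6: 1/7 normal; order 9: 1/1 normal; order 12: 0/3 normal; order 18: 3/3 normal; order 36: 1/1 normal.
Total normal subgroups: 9.

9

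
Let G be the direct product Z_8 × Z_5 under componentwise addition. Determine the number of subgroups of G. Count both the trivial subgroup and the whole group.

|G| = 40, so by Lagrange every subgroup order divides 40. Divisors: 1, 2, 4, 5, 8, 10, 20, 40.
Subgroups by order — order 1: 1; order 2: 1; order 4: 1; order 5: 1; order 8: 1; order 10: 1; order 20: 1; order 40: 1.
Total: 1 + 1 + 1 + 1 + 1 + 1 + 1 + 1 = 8.

8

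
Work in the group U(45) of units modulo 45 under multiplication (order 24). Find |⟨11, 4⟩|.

12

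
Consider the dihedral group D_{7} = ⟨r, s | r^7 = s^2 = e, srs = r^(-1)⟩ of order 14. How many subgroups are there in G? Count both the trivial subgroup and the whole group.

|G| = 14, so by Lagrange every subgroup order divides 14. Divisors: 1, 2, 7, 14.
Subgroups by order — order 1: 1; order 2: 7; order 7: 1; order 14: 1.
Total: 1 + 7 + 1 + 1 = 10.

10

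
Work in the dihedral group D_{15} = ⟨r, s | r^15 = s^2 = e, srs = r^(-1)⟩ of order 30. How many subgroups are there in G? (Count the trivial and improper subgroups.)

|G| = 30, so by Lagrange every subgroup order divides 30. Divisors: 1, 2, 3, 5, 6, 10, 15, 30.
Subgroups by order — order 1: 1; order 2: 15; order 3: 1; order 5: 1; order 6: 5; order 10: 3; order 15: 1; order 30: 1.
Total: 1 + 15 + 1 + 1 + 5 + 3 + 1 + 1 = 28.

28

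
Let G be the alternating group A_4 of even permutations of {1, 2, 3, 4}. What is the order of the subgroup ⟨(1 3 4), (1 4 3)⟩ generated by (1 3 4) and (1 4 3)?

3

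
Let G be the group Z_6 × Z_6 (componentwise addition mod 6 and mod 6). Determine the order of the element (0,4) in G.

3

The order of (0,4) in Z_6 × Z_6 is lcm(ord(0) in Z_6, ord(4) in Z_6).
ord(0) = 1 and ord(4) = 3, so |⟨(0,4)⟩| = lcm(1, 3) = 3.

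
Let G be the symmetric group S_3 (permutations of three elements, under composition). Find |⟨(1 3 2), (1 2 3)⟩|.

3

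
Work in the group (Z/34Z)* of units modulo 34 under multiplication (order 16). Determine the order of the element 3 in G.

16

Compute successive powers of 3 mod 34: 3, 9, 27, 13, 5, 15, 11, 33, …; 3^16 ≡ 1 (mod 34).
So |⟨3⟩| = 16.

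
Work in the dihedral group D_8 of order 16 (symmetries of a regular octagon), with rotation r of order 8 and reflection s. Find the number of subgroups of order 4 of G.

|G| = 16 and 4 | 16, so subgroups of order 4 are possible by Lagrange.
The subgroups of order 4 are: {e, r^2, r^4, r^6}; {e, r^4, r^2s, r^6s}; {e, r^4, r^3s, r^7s}; {e, r^4, s, r^4s}; … (5 in all).
So G has 5 subgroups of order 4.

5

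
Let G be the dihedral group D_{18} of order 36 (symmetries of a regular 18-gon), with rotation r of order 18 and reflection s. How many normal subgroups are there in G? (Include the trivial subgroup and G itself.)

G has 45 subgroups. Checking conjugation-invariance by order — order 1: 1/1 normal; order 2: 1/19 normal; order 3: 1/1 normal; order 4: 0/9 normal; order 6: 1/7 normal; order 9: 1/1 normal; order 12: 0/3 normal; order 18: 3/3 normal; order 36: 1/1 normal.
Total normal subgroups: 9.

9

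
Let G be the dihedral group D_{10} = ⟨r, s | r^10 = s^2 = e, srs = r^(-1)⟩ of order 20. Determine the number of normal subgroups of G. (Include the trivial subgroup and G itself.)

G has 22 subgroups. Checking conjugation-invariance by order — order 1: 1/1 normal; order 2: 1/11 normal; order 4: 0/5 normal; order 5: 1/1 normal; order 10: 3/3 normal; order 20: 1/1 normal.
Total normal subgroups: 7.

7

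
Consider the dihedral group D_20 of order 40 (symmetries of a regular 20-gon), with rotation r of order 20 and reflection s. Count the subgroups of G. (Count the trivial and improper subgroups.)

|G| = 40, so by Lagrange every subgroup order divides 40. Divisors: 1, 2, 4, 5, 8, 10, 20, 40.
Subgroups by order — order 1: 1; order 2: 21; order 4: 11; order 5: 1; order 8: 5; order 10: 5; order 20: 3; order 40: 1.
Total: 1 + 21 + 11 + 1 + 5 + 5 + 3 + 1 = 48.

48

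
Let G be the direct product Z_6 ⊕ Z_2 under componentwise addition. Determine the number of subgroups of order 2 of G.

|G| = 12 and 2 | 12, so subgroups of order 2 are possible by Lagrange.
The subgroups of order 2 are: {(0,0), (0,1)}; {(0,0), (3,0)}; {(0,0), (3,1)}.
So G has 3 subgroups of order 2.

3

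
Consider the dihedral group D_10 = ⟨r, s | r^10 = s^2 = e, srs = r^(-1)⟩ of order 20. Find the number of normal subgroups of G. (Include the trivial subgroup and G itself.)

G has 22 subgroups. Checking conjugation-invariance by order — order 1: 1/1 normal; order 2: 1/11 normal; order 4: 0/5 normal; order 5: 1/1 normal; order 10: 3/3 normal; order 20: 1/1 normal.
Total normal subgroups: 7.

7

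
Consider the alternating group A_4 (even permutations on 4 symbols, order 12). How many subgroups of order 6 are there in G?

|G| = 12 and 6 | 12, so subgroups of order 6 are possible by Lagrange.
Checking all subgroups of G, none has order 6.
So G has 0 subgroups of order 6.

0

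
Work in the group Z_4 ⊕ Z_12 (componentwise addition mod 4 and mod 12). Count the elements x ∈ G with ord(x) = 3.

An element (a,b) has order lcm(ord(a), ord(b)); count pairs with lcm equal to 3.
Enumerating gives 2 such elements.

2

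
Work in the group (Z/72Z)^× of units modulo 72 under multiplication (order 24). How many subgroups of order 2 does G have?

7

|G| = 24 and 2 | 24, so subgroups of order 2 are possible by Lagrange.
The subgroups of order 2 are: {1, 17}; {1, 19}; {1, 35}; {1, 37}; … (7 in all).
So G has 7 subgroups of order 2.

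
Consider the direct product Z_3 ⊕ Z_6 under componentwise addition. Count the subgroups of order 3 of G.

|G| = 18 and 3 | 18, so subgroups of order 3 are possible by Lagrange.
The subgroups of order 3 are: {(0,0), (0,2), (0,4)}; {(0,0), (1,0), (2,0)}; {(0,0), (1,2), (2,4)}; {(0,0), (1,4), (2,2)}.
So G has 4 subgroups of order 3.

4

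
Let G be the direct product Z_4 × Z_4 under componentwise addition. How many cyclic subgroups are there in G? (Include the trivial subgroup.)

A cyclic subgroup of order d is generated by each of its φ(d) elements of order d, so the cyclic subgroups of order d number (#elements of order d)/φ(d).
Cyclic subgroups by order — order 1: 1; order 2: 3; order 4: 6.
Total: 10.

10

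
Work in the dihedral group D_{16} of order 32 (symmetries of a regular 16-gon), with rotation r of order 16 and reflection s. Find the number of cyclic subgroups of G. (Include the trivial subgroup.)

A cyclic subgroup of order d is generated by each of its φ(d) elements of order d, so the cyclic subgroups of order d number (#elements of order d)/φ(d).
Cyclic subgroups by order — order 1: 1; order 2: 17; order 4: 1; order 8: 1; order 16: 1.
Total: 21.

21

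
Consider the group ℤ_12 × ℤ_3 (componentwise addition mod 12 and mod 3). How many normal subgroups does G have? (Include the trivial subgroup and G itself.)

18

G is abelian, so every subgroup is normal.
G has 18 subgroups in total, hence 18 normal subgroups.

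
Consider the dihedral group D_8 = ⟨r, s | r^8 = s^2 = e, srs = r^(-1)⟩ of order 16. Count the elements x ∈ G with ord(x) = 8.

The elements of order 8 are: r, r^3, r^5, r^7.
That's 4.

4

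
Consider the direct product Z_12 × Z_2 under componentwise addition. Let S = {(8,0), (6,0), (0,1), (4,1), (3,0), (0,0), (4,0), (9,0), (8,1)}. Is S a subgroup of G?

|S| = 9 does not divide |G| = 24, so by Lagrange S is not a subgroup.

No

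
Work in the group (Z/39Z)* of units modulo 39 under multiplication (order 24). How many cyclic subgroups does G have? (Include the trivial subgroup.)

12

Each element a generates a cyclic subgroup ⟨a⟩; distinct elements may generate the same one (a cyclic group of order d has φ(d) generators).
Cyclic subgroups by order — order 1: 1; order 2: 3; order 3: 1; order 4: 2; order 6: 3; order 12: 2.
Total: 12.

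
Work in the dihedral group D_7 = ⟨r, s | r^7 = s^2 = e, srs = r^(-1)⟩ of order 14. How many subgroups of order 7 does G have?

|G| = 14 and 7 | 14, so subgroups of order 7 are possible by Lagrange.
The subgroups of order 7 are: {e, r, r^2, r^3, r^4, r^5, r^6}.
So G has 1 subgroup of order 7.

1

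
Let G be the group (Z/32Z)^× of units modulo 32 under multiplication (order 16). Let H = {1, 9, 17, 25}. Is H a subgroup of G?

|H| = 4 divides |G| = 16, consistent with Lagrange.
H contains the identity, every element's inverse is in H, and H is closed under ·: it is a subgroup.
In fact H = ⟨25⟩.

Yes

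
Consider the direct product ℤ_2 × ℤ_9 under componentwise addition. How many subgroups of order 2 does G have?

1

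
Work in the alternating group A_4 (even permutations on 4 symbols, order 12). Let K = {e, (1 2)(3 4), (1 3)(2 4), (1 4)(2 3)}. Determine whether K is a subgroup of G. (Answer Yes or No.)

|K| = 4 divides |G| = 12, consistent with Lagrange.
K contains the identity, every element's inverse is in K, and K is closed under ∘: it is a subgroup.

Yes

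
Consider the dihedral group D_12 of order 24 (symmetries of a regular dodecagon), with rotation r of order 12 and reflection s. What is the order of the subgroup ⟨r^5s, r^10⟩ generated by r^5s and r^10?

12

|⟨r^5s⟩| = 2 and |⟨r^10⟩| = 6, so |H| is a multiple of lcm(2, 6) = 6 and divides |G| = 24.
Closing under the operation: H = {e, r^2, r^4, r^6, r^8, r^10, rs, r^3s, r^5s, r^7s, r^9s, r^11s}, so |H| = 12.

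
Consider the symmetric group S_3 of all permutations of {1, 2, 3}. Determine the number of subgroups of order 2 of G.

|G| = 6 and 2 | 6, so subgroups of order 2 are possible by Lagrange.
The subgroups of order 2 are: {e, (1 2)}; {e, (1 3)}; {e, (2 3)}.
So G has 3 subgroups of order 2.

3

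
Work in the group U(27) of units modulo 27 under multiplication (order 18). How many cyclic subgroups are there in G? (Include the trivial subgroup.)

6

Each element a generates a cyclic subgroup ⟨a⟩; distinct elements may generate the same one (a cyclic group of order d has φ(d) generators).
Cyclic subgroups by order — order 1: 1; order 2: 1; order 3: 1; order 6: 1; order 9: 1; order 18: 1.
Total: 6.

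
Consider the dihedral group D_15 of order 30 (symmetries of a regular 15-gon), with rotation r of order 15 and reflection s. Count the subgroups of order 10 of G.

|G| = 30 and 10 | 30, so subgroups of order 10 are possible by Lagrange.
The subgroups of order 10 are: {e, r^3, r^6, r^9, r^12, rs, r^4s, r^7s, r^10s, r^13s}; {e, r^3, r^6, r^9, r^12, r^2s, r^5s, r^8s, r^11s, r^14s}; {e, r^3, r^6, r^9, r^12, s, r^3s, r^6s, r^9s, r^12s}.
So G has 3 subgroups of order 10.

3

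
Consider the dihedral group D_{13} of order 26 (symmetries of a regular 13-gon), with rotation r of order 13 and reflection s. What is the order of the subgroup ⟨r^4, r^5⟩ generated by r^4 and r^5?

13

|⟨r^4⟩| = 13 and |⟨r^5⟩| = 13, so |H| is a multiple of lcm(13, 13) = 13 and divides |G| = 26.
Closing under the operation: H = {e, r, r^2, r^3, r^4, r^5, r^6, r^7, r^8, r^9, r^10, r^11, r^12}, so |H| = 13.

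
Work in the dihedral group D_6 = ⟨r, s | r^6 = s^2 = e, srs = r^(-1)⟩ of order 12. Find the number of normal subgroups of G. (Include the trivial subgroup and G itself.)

7

G has 16 subgroups. Checking conjugation-invariance by order — order 1: 1/1 normal; order 2: 1/7 normal; order 3: 1/1 normal; order 4: 0/3 normal; order 6: 3/3 normal; order 12: 1/1 normal.
Total normal subgroups: 7.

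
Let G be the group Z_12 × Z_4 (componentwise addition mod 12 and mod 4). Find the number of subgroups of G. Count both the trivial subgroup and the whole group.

30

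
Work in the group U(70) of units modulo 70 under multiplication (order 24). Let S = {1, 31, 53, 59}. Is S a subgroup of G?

59 ∈ S but its inverse 19 ∉ S, so S is not a subgroup.

No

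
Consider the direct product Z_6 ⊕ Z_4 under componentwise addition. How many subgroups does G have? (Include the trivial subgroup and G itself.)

16

|G| = 24, so by Lagrange every subgroup order divides 24. Divisors: 1, 2, 3, 4, 6, 8, 12, 24.
Subgroups by order — order 1: 1; order 2: 3; order 3: 1; order 4: 3; order 6: 3; order 8: 1; order 12: 3; order 24: 1.
Total: 1 + 3 + 1 + 3 + 3 + 1 + 3 + 1 = 16.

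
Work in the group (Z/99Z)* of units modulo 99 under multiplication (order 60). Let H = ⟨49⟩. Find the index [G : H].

4

|⟨49⟩| = 15 and |G| = 60.
By Lagrange, [G : H] = |G|/|H| = 60/15 = 4.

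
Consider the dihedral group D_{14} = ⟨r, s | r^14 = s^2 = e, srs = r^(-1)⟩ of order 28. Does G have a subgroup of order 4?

4 | 28. A subgroup of order 4 is {e, r^7, r^3s, r^10s}.

Yes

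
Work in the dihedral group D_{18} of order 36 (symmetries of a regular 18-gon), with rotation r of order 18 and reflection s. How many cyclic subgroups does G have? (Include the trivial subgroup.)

24

Each element a generates a cyclic subgroup ⟨a⟩; distinct elements may generate the same one (a cyclic group of order d has φ(d) generators).
Cyclic subgroups by order — order 1: 1; order 2: 19; order 3: 1; order 6: 1; order 9: 1; order 18: 1.
Total: 24.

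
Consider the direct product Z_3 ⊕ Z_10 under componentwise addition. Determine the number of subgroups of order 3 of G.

1

|G| = 30 and 3 | 30, so subgroups of order 3 are possible by Lagrange.
The subgroups of order 3 are: {(0,0), (1,0), (2,0)}.
So G has 1 subgroup of order 3.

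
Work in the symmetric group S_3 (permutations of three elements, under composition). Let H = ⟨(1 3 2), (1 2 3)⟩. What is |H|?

|⟨(1 3 2)⟩| = 3 and |⟨(1 2 3)⟩| = 3, so |H| is a multiple of lcm(3, 3) = 3 and divides |G| = 6.
Closing under the operation: H = {e, (1 2 3), (1 3 2)}, so |H| = 3.

3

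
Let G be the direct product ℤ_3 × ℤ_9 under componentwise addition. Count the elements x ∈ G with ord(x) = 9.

An element (a,b) has order lcm(ord(a), ord(b)); count pairs with lcm equal to 9.
Enumerating gives 18 such elements.

18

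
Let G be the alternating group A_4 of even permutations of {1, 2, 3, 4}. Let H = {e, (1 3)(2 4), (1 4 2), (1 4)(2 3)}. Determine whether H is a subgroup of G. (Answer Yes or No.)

No

(1 4 2) ∈ H but its inverse (1 2 4) ∉ H, so H is not a subgroup.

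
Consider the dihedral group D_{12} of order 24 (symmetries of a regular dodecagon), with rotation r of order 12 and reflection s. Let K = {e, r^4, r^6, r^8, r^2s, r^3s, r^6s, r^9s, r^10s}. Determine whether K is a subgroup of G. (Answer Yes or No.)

No

|K| = 9 does not divide |G| = 24, so by Lagrange K is not a subgroup.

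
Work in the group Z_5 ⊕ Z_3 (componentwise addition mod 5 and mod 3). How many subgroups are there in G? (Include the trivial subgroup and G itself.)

4

|G| = 15, so by Lagrange every subgroup order divides 15. Divisors: 1, 3, 5, 15.
Subgroups by order — order 1: 1; order 3: 1; order 5: 1; order 15: 1.
Total: 1 + 1 + 1 + 1 = 4.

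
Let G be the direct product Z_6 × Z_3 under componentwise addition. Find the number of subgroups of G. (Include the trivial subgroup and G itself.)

12

|G| = 18, so by Lagrange every subgroup order divides 18. Divisors: 1, 2, 3, 6, 9, 18.
Subgroups by order — order 1: 1; order 2: 1; order 3: 4; order 6: 4; order 9: 1; order 18: 1.
Total: 1 + 1 + 4 + 4 + 1 + 1 = 12.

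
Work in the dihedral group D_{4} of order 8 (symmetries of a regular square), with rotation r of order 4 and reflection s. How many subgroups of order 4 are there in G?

3

|G| = 8 and 4 | 8, so subgroups of order 4 are possible by Lagrange.
The subgroups of order 4 are: {e, r, r^2, r^3}; {e, r^2, s, r^2s}; {e, r^2, rs, r^3s}.
So G has 3 subgroups of order 4.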